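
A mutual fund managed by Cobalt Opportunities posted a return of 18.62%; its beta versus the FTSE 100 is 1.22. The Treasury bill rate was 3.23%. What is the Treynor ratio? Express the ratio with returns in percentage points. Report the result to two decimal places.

Treynor = (Rp − Rf) / β = (18.62% − 3.23%) / 1.22 = 15.39 / 1.22 = 12.6148

12.61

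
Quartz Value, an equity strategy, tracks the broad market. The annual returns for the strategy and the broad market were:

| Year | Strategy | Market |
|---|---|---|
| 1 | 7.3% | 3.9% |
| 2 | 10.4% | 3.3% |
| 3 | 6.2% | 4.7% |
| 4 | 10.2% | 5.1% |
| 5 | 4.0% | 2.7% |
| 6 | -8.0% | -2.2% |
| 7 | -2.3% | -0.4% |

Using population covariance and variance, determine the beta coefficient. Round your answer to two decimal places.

r̄p = 3.9714%,  r̄m = 2.4429%
Cov = Σ(rp − r̄p)(rm − r̄m) / 7 = 15.0512
Var(rm) = Σ(rm − r̄m)² / 7 = 6.3882
β = Cov / Var = 15.0512 / 6.3882 = 2.3561

2.36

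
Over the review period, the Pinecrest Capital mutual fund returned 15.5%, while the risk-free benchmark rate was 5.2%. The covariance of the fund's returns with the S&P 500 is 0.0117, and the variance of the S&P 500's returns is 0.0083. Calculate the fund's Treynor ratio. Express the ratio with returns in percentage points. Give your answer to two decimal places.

7.31

β = Cov / Var = 0.0117 / 0.0083 = 1.4096
Treynor = (Rp − Rf) / β = (15.5% − 5.2%) / 1.4096 = 10.30 / 1.4096 = 7.3070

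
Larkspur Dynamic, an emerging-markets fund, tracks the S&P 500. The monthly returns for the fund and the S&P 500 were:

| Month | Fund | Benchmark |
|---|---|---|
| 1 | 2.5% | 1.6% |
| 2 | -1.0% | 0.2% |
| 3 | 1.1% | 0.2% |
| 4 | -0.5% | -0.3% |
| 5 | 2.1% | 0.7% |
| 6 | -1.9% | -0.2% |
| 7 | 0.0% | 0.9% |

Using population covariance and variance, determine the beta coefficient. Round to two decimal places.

1.85

r̄p = 0.3286%,  r̄m = 0.4429%
Cov = Σ(rp − r̄p)(rm − r̄m) / 7 = 0.7145
Var(rm) = Σ(rm − r̄m)² / 7 = 0.3853
β = Cov / Var = 0.7145 / 0.3853 = 1.8544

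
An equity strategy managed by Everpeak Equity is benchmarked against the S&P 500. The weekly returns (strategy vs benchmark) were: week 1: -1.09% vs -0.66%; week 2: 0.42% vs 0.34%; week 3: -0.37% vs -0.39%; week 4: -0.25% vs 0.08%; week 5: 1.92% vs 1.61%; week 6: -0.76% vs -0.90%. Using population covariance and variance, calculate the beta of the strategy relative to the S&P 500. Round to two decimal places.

r̄p = -0.0217%,  r̄m = 0.0133%
Cov = Σ(rp − r̄p)(rm − r̄m) / 6 = 0.7939
Var(rm) = Σ(rm − r̄m)² / 6 = 0.6851
β = Cov / Var = 0.7939 / 0.6851 = 1.1588

1.16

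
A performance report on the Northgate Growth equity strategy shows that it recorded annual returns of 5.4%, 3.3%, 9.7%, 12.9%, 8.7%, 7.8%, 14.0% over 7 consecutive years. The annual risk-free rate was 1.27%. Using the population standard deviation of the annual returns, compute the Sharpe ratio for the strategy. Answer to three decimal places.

r̄ = (5.4 + 3.3 + 9.7 + 12.9 + 8.7 + 7.8 + 14) / 7 = 8.8286%
Population σ = √[Σ(r − r̄)² / 7] = √[87.4743 / 7] = √12.4963 = 3.5350%
Sharpe = (r̄ − rf) / σ = (8.8286 − 1.27) / 3.5350 = 7.5586 / 3.5350 = 2.1382

2.138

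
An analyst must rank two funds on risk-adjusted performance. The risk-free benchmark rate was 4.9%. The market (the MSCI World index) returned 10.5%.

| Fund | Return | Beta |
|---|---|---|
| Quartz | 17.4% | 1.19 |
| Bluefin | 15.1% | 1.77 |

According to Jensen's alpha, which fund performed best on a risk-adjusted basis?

Quartz

Quartz: α = 17.4% − [4.9% + 1.19 × (10.5% − 4.9%)] = 5.836
Bluefin: α = 15.1% − [4.9% + 1.77 × (10.5% − 4.9%)] = 0.288
Highest: Quartz (5.836).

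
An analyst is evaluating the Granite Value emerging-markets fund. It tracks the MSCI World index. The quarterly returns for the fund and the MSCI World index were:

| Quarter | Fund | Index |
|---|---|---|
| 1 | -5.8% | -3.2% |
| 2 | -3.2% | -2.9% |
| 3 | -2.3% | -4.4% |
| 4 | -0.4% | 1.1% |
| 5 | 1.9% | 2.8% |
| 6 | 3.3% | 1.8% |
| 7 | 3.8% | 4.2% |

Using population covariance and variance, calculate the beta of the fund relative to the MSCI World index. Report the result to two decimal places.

0.95

r̄p = -0.3857%,  r̄m = -0.0857%
Cov = Σ(rp − r̄p)(rm − r̄m) / 7 = 9.2155
Var(rm) = Σ(rm − r̄m)² / 7 = 9.6984
β = Cov / Var = 9.2155 / 9.6984 = 0.9502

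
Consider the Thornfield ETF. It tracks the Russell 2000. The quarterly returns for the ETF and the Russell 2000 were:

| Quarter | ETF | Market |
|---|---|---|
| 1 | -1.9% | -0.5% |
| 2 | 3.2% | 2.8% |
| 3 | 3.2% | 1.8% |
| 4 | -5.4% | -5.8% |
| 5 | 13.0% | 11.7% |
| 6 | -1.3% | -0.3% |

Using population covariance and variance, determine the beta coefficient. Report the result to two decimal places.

r̄p = 1.8000%,  r̄m = 1.6167%
Cov = Σ(rp − r̄p)(rm − r̄m) / 6 = 30.3367
Var(rm) = Σ(rm − r̄m)² / 6 = 27.7114
β = Cov / Var = 30.3367 / 27.7114 = 1.0947

1.09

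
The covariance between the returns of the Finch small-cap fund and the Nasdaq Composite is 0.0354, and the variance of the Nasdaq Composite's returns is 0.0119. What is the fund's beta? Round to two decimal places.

2.97

β = Cov(Rp, Rm) / Var(Rm) = 0.0354 / 0.0119 = 2.9748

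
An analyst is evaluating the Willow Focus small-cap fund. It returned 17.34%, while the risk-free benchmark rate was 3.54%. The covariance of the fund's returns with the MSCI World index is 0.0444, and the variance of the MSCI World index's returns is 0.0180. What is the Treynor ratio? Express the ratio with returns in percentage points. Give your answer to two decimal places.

β = Cov / Var = 0.0444 / 0.0180 = 2.4667
Treynor = (Rp − Rf) / β = (17.34% − 3.54%) / 2.4667 = 13.80 / 2.4667 = 5.5945

5.59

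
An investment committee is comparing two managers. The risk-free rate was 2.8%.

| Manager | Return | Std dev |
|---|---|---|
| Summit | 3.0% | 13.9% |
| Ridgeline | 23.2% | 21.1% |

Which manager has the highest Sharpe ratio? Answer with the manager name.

Ridgeline

Summit: Sharpe ratio = (3.0% − 2.8%) / 13.9% = 0.014
Ridgeline: Sharpe ratio = (23.2% − 2.8%) / 21.1% = 0.967
Highest: Ridgeline (0.967).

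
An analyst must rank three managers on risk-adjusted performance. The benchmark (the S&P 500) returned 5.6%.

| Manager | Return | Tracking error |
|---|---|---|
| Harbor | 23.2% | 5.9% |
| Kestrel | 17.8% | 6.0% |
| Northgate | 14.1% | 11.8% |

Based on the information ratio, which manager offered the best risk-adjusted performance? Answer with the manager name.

Harbor

Harbor: IR = (23.2% − 5.6%) / 5.9% = 2.983
Kestrel: IR = (17.8% − 5.6%) / 6.0% = 2.033
Northgate: IR = (14.1% − 5.6%) / 11.8% = 0.720
Highest: Harbor (2.983).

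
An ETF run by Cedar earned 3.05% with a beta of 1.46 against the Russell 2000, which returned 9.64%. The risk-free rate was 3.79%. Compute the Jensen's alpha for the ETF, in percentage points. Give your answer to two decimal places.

-9.28

CAPM expected return = Rf + β(Rm − Rf) = 3.79% + 1.46 × (9.64% − 3.79%) = 3.79 + 1.46 × 5.85 = 12.3310%
Jensen's α = Rp − E[R] = 3.05% − 12.3310% = -9.2810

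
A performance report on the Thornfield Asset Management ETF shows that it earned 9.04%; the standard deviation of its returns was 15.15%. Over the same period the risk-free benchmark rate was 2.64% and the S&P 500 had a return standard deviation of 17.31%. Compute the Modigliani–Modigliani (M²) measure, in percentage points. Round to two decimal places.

Sharpe = (Rp − Rf) / σp = (9.04% − 2.64%) / 15.15% = 0.4224
M² = Rf + Sharpe × σm = 2.64% + 0.4224 × 17.31% = 9.9517%

9.95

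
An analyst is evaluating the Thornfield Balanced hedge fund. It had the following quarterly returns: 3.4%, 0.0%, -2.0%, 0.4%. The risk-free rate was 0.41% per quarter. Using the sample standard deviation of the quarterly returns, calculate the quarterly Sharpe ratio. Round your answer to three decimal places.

r̄ = (3.4 + 0 − 2 + 0.4) / 4 = 0.4500%
Sample σ = √[Σ(r − r̄)² / 3] = √[14.9100 / 3] = √4.9700 = 2.2293%
Sharpe = (r̄ − rf) / σ = (0.4500 − 0.41) / 2.2293 = 0.0400 / 2.2293 = 0.0179

0.018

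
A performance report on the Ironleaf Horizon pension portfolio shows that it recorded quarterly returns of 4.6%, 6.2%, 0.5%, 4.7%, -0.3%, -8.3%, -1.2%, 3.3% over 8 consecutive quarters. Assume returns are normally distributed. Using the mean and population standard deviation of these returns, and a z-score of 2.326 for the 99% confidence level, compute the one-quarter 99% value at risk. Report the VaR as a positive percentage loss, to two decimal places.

8.95

μ = (4.6 + 6.2 + 0.5 + 4.7 − 0.3 − 8.3 − 1.2 + 3.3) / 8 = 1.1875%
Population σ = √[Σ(r − μ)² / 8] = √[151.9688 / 8] = √18.9961 = 4.3585%
VaR = −(μ − z·σ) = −(1.1875 − 2.326 × 4.3585) = −(-8.9504) = 8.9504%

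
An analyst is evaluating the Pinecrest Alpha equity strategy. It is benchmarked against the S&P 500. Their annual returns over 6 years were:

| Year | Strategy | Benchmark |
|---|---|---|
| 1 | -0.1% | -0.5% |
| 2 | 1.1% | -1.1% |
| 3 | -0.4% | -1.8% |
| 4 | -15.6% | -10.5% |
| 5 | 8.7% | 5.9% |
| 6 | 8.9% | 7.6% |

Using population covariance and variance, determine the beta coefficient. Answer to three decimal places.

r̄p = 0.4333%,  r̄m = -0.0667%
Cov = Σ(rp − r̄p)(rm − r̄m) / 6 = 47.0839
Var(rm) = Σ(rm − r̄m)² / 6 = 34.5822
β = Cov / Var = 47.0839 / 34.5822 = 1.3615

1.362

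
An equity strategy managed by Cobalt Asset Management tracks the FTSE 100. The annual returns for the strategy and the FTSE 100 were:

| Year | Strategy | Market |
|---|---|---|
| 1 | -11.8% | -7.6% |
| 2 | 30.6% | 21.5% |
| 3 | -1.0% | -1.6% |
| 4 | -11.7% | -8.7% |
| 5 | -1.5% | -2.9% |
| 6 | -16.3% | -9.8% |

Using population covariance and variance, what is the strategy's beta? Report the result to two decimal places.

1.45

r̄p = -1.9500%,  r̄m = -1.5167%
Cov = Σ(rp − r̄p)(rm − r̄m) / 6 = 166.2192
Var(rm) = Σ(rm − r̄m)² / 6 = 114.8181
β = Cov / Var = 166.2192 / 114.8181 = 1.4477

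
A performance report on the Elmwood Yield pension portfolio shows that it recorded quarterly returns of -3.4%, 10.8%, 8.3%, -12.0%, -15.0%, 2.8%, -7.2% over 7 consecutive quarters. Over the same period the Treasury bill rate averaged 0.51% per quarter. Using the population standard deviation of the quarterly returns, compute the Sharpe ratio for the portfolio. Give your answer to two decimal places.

-0.30

r̄ = (-3.4 + 10.8 + 8.3 − 12 − 15 + 2.8 − 7.2) / 7 = -2.2429%
Population σ = √[Σ(r − r̄)² / 7] = √[590.5571 / 7] = √84.3653 = 9.1851%
Sharpe = (r̄ − rf) / σ = (-2.2429 − 0.51) / 9.1851 = -2.7529 / 9.1851 = -0.2997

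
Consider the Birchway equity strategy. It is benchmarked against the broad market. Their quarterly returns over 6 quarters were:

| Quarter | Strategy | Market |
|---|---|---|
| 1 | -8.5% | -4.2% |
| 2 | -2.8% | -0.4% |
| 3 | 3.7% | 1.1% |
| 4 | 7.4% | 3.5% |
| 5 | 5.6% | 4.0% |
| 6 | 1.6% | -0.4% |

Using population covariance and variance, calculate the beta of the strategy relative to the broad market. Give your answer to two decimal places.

r̄p = 1.1667%,  r̄m = 0.6000%
Cov = Σ(rp − r̄p)(rm − r̄m) / 6 = 14.0583
Var(rm) = Σ(rm − r̄m)² / 6 = 7.5433
β = Cov / Var = 14.0583 / 7.5433 = 1.8637

1.86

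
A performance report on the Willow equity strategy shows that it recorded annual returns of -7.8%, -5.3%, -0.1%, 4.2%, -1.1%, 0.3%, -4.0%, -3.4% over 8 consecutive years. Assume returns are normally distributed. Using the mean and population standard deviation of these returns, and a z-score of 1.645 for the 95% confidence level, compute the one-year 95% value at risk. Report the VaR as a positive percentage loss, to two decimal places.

7.92

r̄ = (-7.8 − 5.3 − 0.1 + 4.2 − 1.1 + 0.3 − 4 − 3.4) / 8 = -17.20 / 8 = -2.1500%
Σ(r − r̄)² = (-7.8 − (-2.1500))² + (-5.3 − (-2.1500))² + … = 98.4600
σ = √[98.4600 / 8] = 3.5082%
VaR = −(r̄ − z·σ) = −(-2.1500 − 1.645 × 3.5082) = −(-7.9210) = 7.9210%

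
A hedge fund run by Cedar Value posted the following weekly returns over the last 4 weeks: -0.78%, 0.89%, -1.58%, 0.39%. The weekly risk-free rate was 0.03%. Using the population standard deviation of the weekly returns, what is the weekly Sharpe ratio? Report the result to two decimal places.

-0.31

Mean return μ = -1.080 / 4 = -0.2700%
Σ(r − μ)² = (-0.78 − (-0.2700))² + (0.89 − (-0.2700))² + (-1.58 − (-0.2700))² + … = 3.7574
σ = √[3.7574 / 4] = 0.9692%
Sharpe = (μ − rf) / σ = (-0.2700 − 0.03) / 0.9692 = -0.3000 / 0.9692 = -0.3095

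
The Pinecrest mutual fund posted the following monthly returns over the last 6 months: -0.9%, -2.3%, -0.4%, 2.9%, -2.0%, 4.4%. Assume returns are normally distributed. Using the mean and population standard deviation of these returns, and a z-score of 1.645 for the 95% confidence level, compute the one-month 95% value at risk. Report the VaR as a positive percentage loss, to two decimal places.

3.83

Mean return r̄ = 1.70 / 6 = 0.2833%
Population std dev = √[37.5483 / 6] = 2.5016%
VaR = −(r̄ − z·σ) = −(0.2833 − 1.645 × 2.5016) = −(-3.8318) = 3.8318%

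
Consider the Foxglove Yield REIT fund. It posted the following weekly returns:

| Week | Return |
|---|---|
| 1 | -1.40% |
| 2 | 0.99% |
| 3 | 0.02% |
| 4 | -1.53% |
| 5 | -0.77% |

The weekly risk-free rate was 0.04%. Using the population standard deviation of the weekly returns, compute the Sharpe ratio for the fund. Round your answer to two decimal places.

μ = (-1.4 + 0.99 + 0.02 − 1.53 − 0.77) / 5 = -0.5380%
Σ(r − μ)² = (-1.4 − (-0.5380))² + (0.99 − (-0.5380))² + … = 4.4271
population σ = √(4.4271 / 5) = √0.8854 = 0.9410%
Sharpe = (μ − rf) / σ = (-0.5380 − 0.04) / 0.9410 = -0.5780 / 0.9410 = -0.6142

-0.61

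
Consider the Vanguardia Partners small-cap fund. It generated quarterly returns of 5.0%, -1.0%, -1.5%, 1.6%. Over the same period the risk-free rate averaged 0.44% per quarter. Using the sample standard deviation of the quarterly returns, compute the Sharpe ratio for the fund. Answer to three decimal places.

0.196

μ = (5 − 1 − 1.5 + 1.6) / 4 = 1.0250%
Σ(r − μ)² = 26.6075; sample σ = √(26.6075/3) = 2.9781%
Sharpe = (μ − rf) / σ = (1.0250 − 0.44) / 2.9781 = 0.5850 / 2.9781 = 0.1964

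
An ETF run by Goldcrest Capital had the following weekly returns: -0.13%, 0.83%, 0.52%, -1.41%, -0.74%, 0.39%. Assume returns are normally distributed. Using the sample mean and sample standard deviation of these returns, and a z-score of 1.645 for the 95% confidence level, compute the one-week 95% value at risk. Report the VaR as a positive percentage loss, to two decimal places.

r̄ = (-0.13 + 0.83 + 0.52 − 1.41 − 0.74 + 0.39) / 6 = -0.0900%
Sample σ = √[Σ(r − r̄)² / 5] = √[3.6154 / 5] = √0.7231 = 0.8504%
VaR = −(r̄ − z·σ) = −(-0.0900 − 1.645 × 0.8504) = −(-1.4889) = 1.4889%

1.49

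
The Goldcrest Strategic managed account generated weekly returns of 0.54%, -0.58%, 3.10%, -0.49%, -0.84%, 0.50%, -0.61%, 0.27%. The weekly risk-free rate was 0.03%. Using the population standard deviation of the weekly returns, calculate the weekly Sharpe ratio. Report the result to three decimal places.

μ = (0.54 − 0.58 + 3.1 − 0.49 − 0.84 + 0.5 − 0.61 + 0.27) / 8 = 0.2363%
Σ(r − μ)² = (0.54 − 0.2363)² + (-0.58 − 0.2363)² + (3.1 − 0.2363)² + … = 11.4322
σ = √[11.4322 / 8] = 1.1954%
Sharpe = (μ − rf) / σ = (0.2363 − 0.03) / 1.1954 = 0.2063 / 1.1954 = 0.1726

0.173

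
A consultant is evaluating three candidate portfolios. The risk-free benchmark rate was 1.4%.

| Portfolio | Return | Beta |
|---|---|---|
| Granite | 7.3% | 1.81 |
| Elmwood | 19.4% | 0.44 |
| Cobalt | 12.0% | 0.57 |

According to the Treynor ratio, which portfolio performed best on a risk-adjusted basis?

Granite: Treynor = (7.3% − 1.4%) / 1.81 = 3.260
Elmwood: Treynor = (19.4% − 1.4%) / 0.44 = 40.909
Cobalt: Treynor = (12.0% − 1.4%) / 0.57 = 18.596
Highest: Elmwood (40.909).

Elmwood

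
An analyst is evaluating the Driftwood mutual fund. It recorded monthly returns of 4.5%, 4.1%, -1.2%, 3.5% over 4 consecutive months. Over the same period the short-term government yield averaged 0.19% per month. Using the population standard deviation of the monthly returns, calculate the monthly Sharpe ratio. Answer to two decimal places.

1.11

r̄ = (4.5 + 4.1 − 1.2 + 3.5) / 4 = 2.7250%
Population std dev = √[21.0475 / 4] = 2.2939%
Sharpe = (r̄ − rf) / σ = (2.7250 − 0.19) / 2.2939 = 2.5350 / 2.2939 = 1.1051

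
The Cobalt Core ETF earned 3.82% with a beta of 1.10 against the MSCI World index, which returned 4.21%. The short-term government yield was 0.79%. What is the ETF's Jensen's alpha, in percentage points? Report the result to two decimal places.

-0.73

CAPM expected return = Rf + β(Rm − Rf) = 0.79% + 1.10 × (4.21% − 0.79%) = 0.79 + 1.10 × 3.42 = 4.5520%
Jensen's α = Rp − E[R] = 3.82% − 4.5520% = -0.7320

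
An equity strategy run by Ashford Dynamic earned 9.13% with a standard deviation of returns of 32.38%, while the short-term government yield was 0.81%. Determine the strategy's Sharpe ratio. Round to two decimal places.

0.26

Sharpe = (Rp − Rf) / σp = (9.13% − 0.81%) / 32.38% = 8.32% / 32.38% = 0.2569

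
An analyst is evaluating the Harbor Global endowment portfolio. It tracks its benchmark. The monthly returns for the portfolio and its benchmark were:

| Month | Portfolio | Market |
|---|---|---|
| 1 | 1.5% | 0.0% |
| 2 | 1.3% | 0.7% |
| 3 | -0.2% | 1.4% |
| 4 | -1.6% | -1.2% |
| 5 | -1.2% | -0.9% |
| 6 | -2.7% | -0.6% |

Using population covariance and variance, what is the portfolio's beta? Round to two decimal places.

0.99

r̄p = -0.4833%,  r̄m = -0.1000%
Cov = Σ(rp − r̄p)(rm − r̄m) / 6 = 0.8267
Var(rm) = Σ(rm − r̄m)² / 6 = 0.8333
β = Cov / Var = 0.8267 / 0.8333 = 0.9921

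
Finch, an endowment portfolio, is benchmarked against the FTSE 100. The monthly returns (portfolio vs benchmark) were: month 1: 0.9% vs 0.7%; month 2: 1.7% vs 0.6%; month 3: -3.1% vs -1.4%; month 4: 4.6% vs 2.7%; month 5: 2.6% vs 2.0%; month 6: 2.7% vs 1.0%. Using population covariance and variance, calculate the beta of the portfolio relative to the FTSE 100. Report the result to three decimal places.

1.776

r̄p = 1.5667%,  r̄m = 0.9333%
Cov = Σ(rp − r̄p)(rm − r̄m) / 6 = 2.9228
Var(rm) = Σ(rm − r̄m)² / 6 = 1.6456
β = Cov / Var = 2.9228 / 1.6456 = 1.7761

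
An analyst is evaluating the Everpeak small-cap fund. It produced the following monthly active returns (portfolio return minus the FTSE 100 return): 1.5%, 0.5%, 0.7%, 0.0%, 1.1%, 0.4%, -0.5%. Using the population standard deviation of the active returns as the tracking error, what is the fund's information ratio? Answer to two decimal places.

0.86

μ = (1.5 + 0.5 + 0.7 + 0 + 1.1 + 0.4 − 0.5) / 7 = 0.5286%
Σ(r − μ)² = 2.6543; population σ = √(2.6543/7) = 0.6158%
IR = μ / tracking error = 0.5286 / 0.6158 = 0.8584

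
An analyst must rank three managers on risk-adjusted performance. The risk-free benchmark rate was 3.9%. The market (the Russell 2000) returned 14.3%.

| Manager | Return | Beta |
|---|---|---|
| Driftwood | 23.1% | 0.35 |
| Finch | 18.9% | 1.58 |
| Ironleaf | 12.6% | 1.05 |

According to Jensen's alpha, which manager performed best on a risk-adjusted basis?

Driftwood: α = 23.1% − [3.9% + 0.35 × (14.3% − 3.9%)] = 15.560
Finch: α = 18.9% − [3.9% + 1.58 × (14.3% − 3.9%)] = -1.432
Ironleaf: α = 12.6% − [3.9% + 1.05 × (14.3% − 3.9%)] = -2.220
Highest: Driftwood (15.560).

Driftwood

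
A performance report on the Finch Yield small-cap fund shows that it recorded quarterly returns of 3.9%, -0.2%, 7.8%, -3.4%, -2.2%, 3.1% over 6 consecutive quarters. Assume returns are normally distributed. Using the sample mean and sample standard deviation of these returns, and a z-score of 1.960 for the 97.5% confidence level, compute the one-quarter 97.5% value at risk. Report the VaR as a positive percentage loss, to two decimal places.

Mean return r̄ = 9.00 / 6 = 1.5000%
Σ(r − r̄)² = 88.6000; sample σ = √(88.6000/5) = 4.2095%
VaR = −(r̄ − z·σ) = −(1.5000 − 1.960 × 4.2095) = −(-6.7506) = 6.7506%

6.75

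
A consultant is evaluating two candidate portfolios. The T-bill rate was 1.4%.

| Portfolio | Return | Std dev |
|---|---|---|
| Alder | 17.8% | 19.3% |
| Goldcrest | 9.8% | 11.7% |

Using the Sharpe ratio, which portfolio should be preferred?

Alder

Alder: Sharpe ratio = (17.8% − 1.4%) / 19.3% = 0.850
Goldcrest: Sharpe ratio = (9.8% − 1.4%) / 11.7% = 0.718
Highest: Alder (0.850).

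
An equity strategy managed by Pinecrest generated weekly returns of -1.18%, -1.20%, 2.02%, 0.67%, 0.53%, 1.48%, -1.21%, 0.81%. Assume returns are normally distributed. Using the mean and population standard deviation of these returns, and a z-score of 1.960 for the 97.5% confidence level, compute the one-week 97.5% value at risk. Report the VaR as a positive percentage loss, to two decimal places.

2.11

r̄ = (-1.18 − 1.2 + 2.02 + 0.67 + 0.53 + 1.48 − 1.21 + 0.81) / 8 = 0.2400%
Σ(r − r̄)² = (-1.18 − 0.2400)² + (-1.2 − 0.2400)² + … = 11.4924
population σ = √(11.4924 / 8) = √1.4366 = 1.1986%
VaR = −(r̄ − z·σ) = −(0.2400 − 1.960 × 1.1986) = −(-2.1093) = 2.1093%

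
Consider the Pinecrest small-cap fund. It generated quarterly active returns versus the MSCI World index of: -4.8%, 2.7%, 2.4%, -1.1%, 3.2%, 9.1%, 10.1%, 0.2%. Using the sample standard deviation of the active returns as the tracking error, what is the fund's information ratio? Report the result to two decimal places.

0.55

r̄ = (-4.8 + 2.7 + 2.4 − 1.1 + 3.2 + 9.1 + 10.1 + 0.2) / 8 = 2.7250%
Σ(r − r̄)² = 172.9950; sample σ = √(172.9950/7) = 4.9713%
IR = r̄ / tracking error = 2.7250 / 4.9713 = 0.5481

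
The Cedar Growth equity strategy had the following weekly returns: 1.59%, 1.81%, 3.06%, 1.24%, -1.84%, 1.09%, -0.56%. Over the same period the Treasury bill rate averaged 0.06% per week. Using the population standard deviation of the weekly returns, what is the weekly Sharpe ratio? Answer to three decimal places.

r̄ = (1.59 + 1.81 + 3.06 + 1.24 − 1.84 + 1.09 − 0.56) / 7 = 6.390 / 7 = 0.9129%
Σ(r − r̄)² = (1.59 − 0.9129)² + (1.81 − 0.9129)² + … = 15.7595
σ = √[15.7595 / 7] = 1.5005%
Sharpe = (r̄ − rf) / σ = (0.9129 − 0.06) / 1.5005 = 0.8529 / 1.5005 = 0.5684

0.568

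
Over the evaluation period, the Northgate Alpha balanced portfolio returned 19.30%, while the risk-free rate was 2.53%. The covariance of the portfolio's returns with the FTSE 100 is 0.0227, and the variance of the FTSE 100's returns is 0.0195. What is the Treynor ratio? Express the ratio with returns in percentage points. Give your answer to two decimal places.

14.41

β = Cov / Var = 0.0227 / 0.0195 = 1.1641
Treynor = (Rp − Rf) / β = (19.30% − 2.53%) / 1.1641 = 16.77 / 1.1641 = 14.4060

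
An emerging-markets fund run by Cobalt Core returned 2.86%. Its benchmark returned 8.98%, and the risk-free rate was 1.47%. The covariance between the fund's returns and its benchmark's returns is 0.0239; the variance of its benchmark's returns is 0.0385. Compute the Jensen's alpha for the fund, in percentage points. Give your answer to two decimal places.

β = Cov / Var = 0.0239 / 0.0385 = 0.6208
E[R] = Rf + β(Rm − Rf) = 1.47% + 0.6208 × (8.98% − 1.47%) = 6.1322%
α = Rp − E[R] = 2.86% − 6.1322% = -3.2722

-3.27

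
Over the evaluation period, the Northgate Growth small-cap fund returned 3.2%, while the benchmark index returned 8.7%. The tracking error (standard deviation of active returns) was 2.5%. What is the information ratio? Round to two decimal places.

IR = (Rp − Rb) / TE = (3.2% − 8.7%) / 2.5% = -5.50% / 2.5% = -2.2000

-2.20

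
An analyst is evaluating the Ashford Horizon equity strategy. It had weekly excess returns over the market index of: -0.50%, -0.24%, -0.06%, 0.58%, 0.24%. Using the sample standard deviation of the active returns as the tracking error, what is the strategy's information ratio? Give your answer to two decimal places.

0.01

μ = (-0.5 − 0.24 − 0.06 + 0.58 + 0.24) / 5 = 0.020 / 5 = 0.0040%
Σ(r − μ)² = (-0.5 − 0.0040)² + (-0.24 − 0.0040)² + … = 0.7051
sample σ = √(0.7051 / 4) = √0.1763 = 0.4199%
IR = μ / tracking error = 0.0040 / 0.4199 = 0.0095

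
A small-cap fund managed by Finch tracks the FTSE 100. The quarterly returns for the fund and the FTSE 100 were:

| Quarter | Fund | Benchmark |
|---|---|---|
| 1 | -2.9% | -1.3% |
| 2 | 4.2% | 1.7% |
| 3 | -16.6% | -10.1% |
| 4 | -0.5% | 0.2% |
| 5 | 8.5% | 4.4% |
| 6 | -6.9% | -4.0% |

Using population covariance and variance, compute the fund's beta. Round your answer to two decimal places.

1.73

r̄p = -2.3667%,  r̄m = -1.5167%
Cov = Σ(rp − r̄p)(rm − r̄m) / 6 = 36.9889
Var(rm) = Σ(rm − r̄m)² / 6 = 21.3647
β = Cov / Var = 36.9889 / 21.3647 = 1.7313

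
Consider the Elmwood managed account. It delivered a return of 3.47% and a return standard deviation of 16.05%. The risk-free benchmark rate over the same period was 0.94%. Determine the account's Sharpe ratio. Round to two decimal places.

Sharpe = (Rp − Rf) / σp = (3.47% − 0.94%) / 16.05% = 2.53% / 16.05% = 0.1576

0.16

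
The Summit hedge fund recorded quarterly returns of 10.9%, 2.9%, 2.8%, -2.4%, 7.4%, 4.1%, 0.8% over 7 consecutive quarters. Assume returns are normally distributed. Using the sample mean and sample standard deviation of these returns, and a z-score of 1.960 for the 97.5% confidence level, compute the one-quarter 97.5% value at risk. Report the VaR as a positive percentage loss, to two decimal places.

Mean return r̄ = 26.50 / 7 = 3.7857%
Σ(r − r̄)² = 112.7086; sample σ = √(112.7086/6) = 4.3341%
VaR = −(r̄ − z·σ) = −(3.7857 − 1.960 × 4.3341) = −(-4.7091) = 4.7091%

4.71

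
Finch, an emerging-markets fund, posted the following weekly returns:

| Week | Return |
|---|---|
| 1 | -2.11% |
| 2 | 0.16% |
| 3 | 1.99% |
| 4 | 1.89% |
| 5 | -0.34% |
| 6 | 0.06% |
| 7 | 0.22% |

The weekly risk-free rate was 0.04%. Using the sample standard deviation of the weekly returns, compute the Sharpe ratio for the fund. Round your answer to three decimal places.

μ = (-2.11 + 0.16 + 1.99 + 1.89 − 0.34 + 0.06 + 0.22) / 7 = 0.2671%
Σ(r − μ)² = 11.6779; sample σ = √(11.6779/6) = 1.3951%
Sharpe = (μ − rf) / σ = (0.2671 − 0.04) / 1.3951 = 0.2271 / 1.3951 = 0.1628

0.163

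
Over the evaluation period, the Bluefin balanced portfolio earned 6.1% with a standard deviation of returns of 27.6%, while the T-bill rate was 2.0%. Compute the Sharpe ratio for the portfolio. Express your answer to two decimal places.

0.15

Sharpe = (Rp − Rf) / σp = (6.1% − 2.0%) / 27.6% = 4.10% / 27.6% = 0.1486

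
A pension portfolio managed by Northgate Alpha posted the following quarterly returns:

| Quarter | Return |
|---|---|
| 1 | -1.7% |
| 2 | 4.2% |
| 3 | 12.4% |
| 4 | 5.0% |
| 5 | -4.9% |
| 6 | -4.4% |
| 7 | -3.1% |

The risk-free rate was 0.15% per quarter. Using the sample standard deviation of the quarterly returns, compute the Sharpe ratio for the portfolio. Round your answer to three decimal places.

0.144

Mean return μ = 7.50 / 7 = 1.0714%
Σ(r − μ)² = (-1.7 − 1.0714)² + (4.2 − 1.0714)² + … = 244.2343
sample σ = √(244.2343 / 6) = √40.7057 = 6.3801%
Sharpe = (μ − rf) / σ = (1.0714 − 0.15) / 6.3801 = 0.9214 / 6.3801 = 0.1444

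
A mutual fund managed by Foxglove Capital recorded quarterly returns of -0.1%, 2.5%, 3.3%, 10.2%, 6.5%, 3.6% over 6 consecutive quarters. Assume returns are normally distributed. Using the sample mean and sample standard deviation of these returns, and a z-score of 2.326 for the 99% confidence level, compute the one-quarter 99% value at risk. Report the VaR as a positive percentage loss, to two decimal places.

3.97

μ = (-0.1 + 2.5 + 3.3 + 10.2 + 6.5 + 3.6) / 6 = 26.00 / 6 = 4.3333%
Sample σ = √[Σ(r − μ)² / 5] = √[63.7333 / 5] = √12.7467 = 3.5703%
VaR = −(μ − z·σ) = −(4.3333 − 2.326 × 3.5703) = −(-3.9712) = 3.9712%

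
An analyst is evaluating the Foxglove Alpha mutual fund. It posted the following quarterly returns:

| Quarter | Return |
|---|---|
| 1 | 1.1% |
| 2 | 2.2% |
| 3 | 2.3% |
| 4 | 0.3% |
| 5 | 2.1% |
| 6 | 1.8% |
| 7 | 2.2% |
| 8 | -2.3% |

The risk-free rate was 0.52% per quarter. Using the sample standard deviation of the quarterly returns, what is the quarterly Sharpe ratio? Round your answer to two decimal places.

0.44

Mean return μ = 9.70 / 8 = 1.2125%
Sample σ = √[Σ(r − μ)² / 7] = √[17.4488 / 7] = √2.4927 = 1.5788%
Sharpe = (μ − rf) / σ = (1.2125 − 0.52) / 1.5788 = 0.6925 / 1.5788 = 0.4386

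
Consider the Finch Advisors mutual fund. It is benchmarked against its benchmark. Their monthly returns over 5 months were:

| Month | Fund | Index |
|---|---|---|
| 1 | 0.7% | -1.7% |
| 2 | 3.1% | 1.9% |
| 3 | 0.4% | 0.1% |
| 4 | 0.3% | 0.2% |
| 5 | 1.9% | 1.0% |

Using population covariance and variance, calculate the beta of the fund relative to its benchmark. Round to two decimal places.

r̄p = 1.2800%,  r̄m = 0.3000%
Cov = Σ(rp − r̄p)(rm − r̄m) / 5 = 0.9560
Var(rm) = Σ(rm − r̄m)² / 5 = 1.4200
β = Cov / Var = 0.9560 / 1.4200 = 0.6732

0.67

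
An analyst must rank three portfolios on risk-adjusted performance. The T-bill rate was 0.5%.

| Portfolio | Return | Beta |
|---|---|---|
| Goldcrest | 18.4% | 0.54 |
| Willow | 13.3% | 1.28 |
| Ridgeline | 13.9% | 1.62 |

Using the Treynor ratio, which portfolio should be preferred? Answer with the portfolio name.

Goldcrest

Goldcrest: Treynor = (18.4% − 0.5%) / 0.54 = 33.148
Willow: Treynor = (13.3% − 0.5%) / 1.28 = 10.000
Ridgeline: Treynor = (13.9% − 0.5%) / 1.62 = 8.272
Highest: Goldcrest (33.148).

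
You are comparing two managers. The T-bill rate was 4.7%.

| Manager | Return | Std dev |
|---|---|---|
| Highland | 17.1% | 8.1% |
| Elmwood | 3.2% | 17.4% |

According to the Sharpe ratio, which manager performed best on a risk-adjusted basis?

Highland: Sharpe ratio = (17.1% − 4.7%) / 8.1% = 1.531
Elmwood: Sharpe ratio = (3.2% − 4.7%) / 17.4% = -0.086
Highest: Highland (1.531).

Highland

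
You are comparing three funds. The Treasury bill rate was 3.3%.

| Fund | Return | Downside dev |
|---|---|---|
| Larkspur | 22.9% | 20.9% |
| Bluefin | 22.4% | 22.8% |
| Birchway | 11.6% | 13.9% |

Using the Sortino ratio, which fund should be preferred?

Larkspur: Sortino ratio = (22.9% − 3.3%) / 20.9% = 0.938
Bluefin: Sortino ratio = (22.4% − 3.3%) / 22.8% = 0.838
Birchway: Sortino ratio = (11.6% − 3.3%) / 13.9% = 0.597
Highest: Larkspur (0.938).

Larkspur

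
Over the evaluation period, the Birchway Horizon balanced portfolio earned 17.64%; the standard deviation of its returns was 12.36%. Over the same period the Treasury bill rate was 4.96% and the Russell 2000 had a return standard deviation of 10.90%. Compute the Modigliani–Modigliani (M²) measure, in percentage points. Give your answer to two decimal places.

16.14

Sharpe = (Rp − Rf) / σp = (17.64% − 4.96%) / 12.36% = 1.0259
M² = Rf + Sharpe × σm = 4.96% + 1.0259 × 10.90% = 16.1423%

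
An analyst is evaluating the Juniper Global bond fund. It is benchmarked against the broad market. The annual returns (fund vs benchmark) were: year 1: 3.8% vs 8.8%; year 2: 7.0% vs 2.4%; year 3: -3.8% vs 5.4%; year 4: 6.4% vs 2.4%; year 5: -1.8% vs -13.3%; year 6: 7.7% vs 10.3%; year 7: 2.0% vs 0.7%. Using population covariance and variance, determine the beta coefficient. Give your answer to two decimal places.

r̄p = 3.0429%,  r̄m = 2.3857%
Cov = Σ(rp − r̄p)(rm − r̄m) / 7 = 14.1306
Var(rm) = Σ(rm − r̄m)² / 7 = 51.6784
β = Cov / Var = 14.1306 / 51.6784 = 0.2734

0.27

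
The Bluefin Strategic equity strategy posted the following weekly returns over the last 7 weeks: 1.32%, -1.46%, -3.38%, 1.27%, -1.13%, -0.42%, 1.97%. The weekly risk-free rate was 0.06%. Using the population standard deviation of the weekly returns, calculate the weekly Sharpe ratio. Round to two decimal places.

r̄ = (1.32 − 1.46 − 3.38 + 1.27 − 1.13 − 0.42 + 1.97) / 7 = -1.830 / 7 = -0.2614%
Σ(r − r̄)² = (1.32 − (-0.2614))² + (-1.46 − (-0.2614))² + (-3.38 − (-0.2614))² + … = 21.7671
σ = √[21.7671 / 7] = 1.7634%
Sharpe = (r̄ − rf) / σ = (-0.2614 − 0.06) / 1.7634 = -0.3214 / 1.7634 = -0.1823

-0.18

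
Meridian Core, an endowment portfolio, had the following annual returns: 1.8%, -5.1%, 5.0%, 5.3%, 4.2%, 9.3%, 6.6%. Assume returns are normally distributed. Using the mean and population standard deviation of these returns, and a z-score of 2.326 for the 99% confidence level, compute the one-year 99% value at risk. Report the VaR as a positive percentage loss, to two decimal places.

r̄ = (1.8 − 5.1 + 5 + 5.3 + 4.2 + 9.3 + 6.6) / 7 = 27.10 / 7 = 3.8714%
Σ(r − r̄)² = (1.8 − 3.8714)² + (-5.1 − 3.8714)² + (5 − 3.8714)² + … = 125.1143
σ = √[125.1143 / 7] = 4.2277%
VaR = −(r̄ − z·σ) = −(3.8714 − 2.326 × 4.2277) = −(-5.9622) = 5.9622%

5.96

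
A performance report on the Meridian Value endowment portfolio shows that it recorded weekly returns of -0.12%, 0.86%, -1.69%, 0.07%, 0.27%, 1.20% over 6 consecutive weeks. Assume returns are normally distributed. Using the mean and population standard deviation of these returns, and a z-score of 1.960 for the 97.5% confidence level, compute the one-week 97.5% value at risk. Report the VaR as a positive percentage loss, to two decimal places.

1.70

Mean return μ = 0.590 / 6 = 0.0983%
Σ(r − μ)² = 5.0699; population σ = √(5.0699/6) = 0.9192%
VaR = −(μ − z·σ) = −(0.0983 − 1.960 × 0.9192) = −(-1.7033) = 1.7033%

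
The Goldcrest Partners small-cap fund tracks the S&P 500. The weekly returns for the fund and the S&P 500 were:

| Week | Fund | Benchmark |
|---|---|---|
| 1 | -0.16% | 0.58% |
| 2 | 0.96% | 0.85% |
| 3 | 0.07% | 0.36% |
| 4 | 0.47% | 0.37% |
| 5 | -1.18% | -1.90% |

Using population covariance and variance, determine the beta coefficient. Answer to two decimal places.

0.64

r̄p = 0.0320%,  r̄m = 0.0520%
Cov = Σ(rp − r̄p)(rm − r̄m) / 5 = 0.6312
Var(rm) = Σ(rm − r̄m)² / 5 = 0.9844
β = Cov / Var = 0.6312 / 0.9844 = 0.6412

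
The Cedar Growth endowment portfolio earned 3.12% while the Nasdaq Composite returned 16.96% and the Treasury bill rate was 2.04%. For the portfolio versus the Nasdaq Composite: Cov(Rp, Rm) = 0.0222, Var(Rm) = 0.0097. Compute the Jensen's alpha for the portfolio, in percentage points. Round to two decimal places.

-33.07

β = Cov / Var = 0.0222 / 0.0097 = 2.2887
E[R] = Rf + β(Rm − Rf) = 2.04% + 2.2887 × (16.96% − 2.04%) = 36.1874%
α = Rp − E[R] = 3.12% − 36.1874% = -33.0674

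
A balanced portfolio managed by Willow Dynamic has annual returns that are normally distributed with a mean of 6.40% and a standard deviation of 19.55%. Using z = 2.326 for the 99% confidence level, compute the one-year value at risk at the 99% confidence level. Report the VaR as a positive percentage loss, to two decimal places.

VaR (as % loss) = −(μ − z·σ) = −(6.40% − 2.326 × 19.55%) = −(-39.0733%) = 39.0733%

39.07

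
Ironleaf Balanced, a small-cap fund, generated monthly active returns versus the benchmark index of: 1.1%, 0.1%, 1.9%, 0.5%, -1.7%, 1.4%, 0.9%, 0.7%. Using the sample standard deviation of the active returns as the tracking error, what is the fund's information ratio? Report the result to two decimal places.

Mean return r̄ = 4.90 / 8 = 0.6125%
Sample σ = √[Σ(r − r̄)² / 7] = √[8.2288 / 7] = √1.1755 = 1.0842%
IR = r̄ / tracking error = 0.6125 / 1.0842 = 0.5649

0.56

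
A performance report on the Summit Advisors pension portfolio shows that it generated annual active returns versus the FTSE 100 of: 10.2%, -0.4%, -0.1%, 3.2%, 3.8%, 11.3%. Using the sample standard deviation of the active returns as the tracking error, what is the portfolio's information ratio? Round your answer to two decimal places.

0.93

μ = (10.2 − 0.4 − 0.1 + 3.2 + 3.8 + 11.3) / 6 = 28.00 / 6 = 4.6667%
Σ(r − μ)² = 125.9133; sample σ = √(125.9133/5) = 5.0182%
IR = μ / tracking error = 4.6667 / 5.0182 = 0.9300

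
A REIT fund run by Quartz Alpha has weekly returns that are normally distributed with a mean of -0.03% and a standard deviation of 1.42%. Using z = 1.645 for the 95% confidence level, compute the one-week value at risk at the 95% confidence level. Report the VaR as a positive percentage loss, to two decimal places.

VaR (as % loss) = −(μ − z·σ) = −(-0.03% − 1.645 × 1.42%) = −(-2.3659%) = 2.3659%

2.37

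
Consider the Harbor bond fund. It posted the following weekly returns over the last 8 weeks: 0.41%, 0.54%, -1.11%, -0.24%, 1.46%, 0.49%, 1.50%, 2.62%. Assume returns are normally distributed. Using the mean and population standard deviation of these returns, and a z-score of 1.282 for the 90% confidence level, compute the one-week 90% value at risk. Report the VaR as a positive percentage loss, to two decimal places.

r̄ = (0.41 + 0.54 − 1.11 − 0.24 + 1.46 + 0.49 + 1.5 + 2.62) / 8 = 0.7088%
Population σ = √[Σ(r − r̄)² / 8] = √[9.2169 / 8] = √1.1521 = 1.0734%
VaR = −(r̄ − z·σ) = −(0.7088 − 1.282 × 1.0734) = −(-0.6673) = 0.6673%

0.67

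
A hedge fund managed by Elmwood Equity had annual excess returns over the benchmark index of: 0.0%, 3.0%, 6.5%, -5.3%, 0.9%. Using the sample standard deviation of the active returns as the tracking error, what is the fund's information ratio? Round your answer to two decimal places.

r̄ = (0 + 3 + 6.5 − 5.3 + 0.9) / 5 = 5.10 / 5 = 1.0200%
Sample σ = √[Σ(r − r̄)² / 4] = √[74.9480 / 4] = √18.7370 = 4.3286%
IR = r̄ / tracking error = 1.0200 / 4.3286 = 0.2356

0.24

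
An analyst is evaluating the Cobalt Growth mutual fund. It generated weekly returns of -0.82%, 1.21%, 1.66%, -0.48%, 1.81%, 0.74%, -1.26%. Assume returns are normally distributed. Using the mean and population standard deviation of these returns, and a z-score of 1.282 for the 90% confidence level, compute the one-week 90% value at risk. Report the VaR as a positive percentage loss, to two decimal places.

1.07

r̄ = (-0.82 + 1.21 + 1.66 − 0.48 + 1.81 + 0.74 − 1.26) / 7 = 2.860 / 7 = 0.4086%
Σ(r − r̄)² = (-0.82 − 0.4086)² + (1.21 − 0.4086)² + (1.66 − 0.4086)² + … = 9.3653
σ = √[9.3653 / 7] = 1.1567%
VaR = −(r̄ − z·σ) = −(0.4086 − 1.282 × 1.1567) = −(-1.0743) = 1.0743%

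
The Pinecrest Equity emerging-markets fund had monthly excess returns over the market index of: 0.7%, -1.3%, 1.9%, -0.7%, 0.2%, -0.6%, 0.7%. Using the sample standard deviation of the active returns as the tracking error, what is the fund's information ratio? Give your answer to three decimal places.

μ = (0.7 − 1.3 + 1.9 − 0.7 + 0.2 − 0.6 + 0.7) / 7 = 0.90 / 7 = 0.1286%
Σ(r − μ)² = (0.7 − 0.1286)² + (-1.3 − 0.1286)² + (1.9 − 0.1286)² + … = 7.0543
sample σ = √(7.0543 / 6) = √1.1757 = 1.0843%
IR = μ / tracking error = 0.1286 / 1.0843 = 0.1186

0.119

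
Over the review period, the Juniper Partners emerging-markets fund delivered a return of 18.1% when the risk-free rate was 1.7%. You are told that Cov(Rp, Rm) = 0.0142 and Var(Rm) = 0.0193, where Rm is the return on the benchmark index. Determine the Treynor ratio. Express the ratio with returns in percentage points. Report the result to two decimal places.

β = Cov / Var = 0.0142 / 0.0193 = 0.7358
Treynor = (Rp − Rf) / β = (18.1% − 1.7%) / 0.7358 = 16.40 / 0.7358 = 22.2887

22.29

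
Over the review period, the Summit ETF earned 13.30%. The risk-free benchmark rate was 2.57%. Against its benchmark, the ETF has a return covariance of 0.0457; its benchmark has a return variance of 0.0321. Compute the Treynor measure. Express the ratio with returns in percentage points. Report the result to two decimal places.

β = Cov / Var = 0.0457 / 0.0321 = 1.4237
Treynor = (Rp − Rf) / β = (13.30% − 2.57%) / 1.4237 = 10.73 / 1.4237 = 7.5367

7.54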